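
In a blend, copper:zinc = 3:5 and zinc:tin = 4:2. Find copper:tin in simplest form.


Given a:b = 3:5 and b:c = 4:2
Make b consistent. Multiply first ratio by 4: a:b = 12:20
Multiply second ratio by 5: b:c = 20:10
Now b = 20 in both, so a:b:c = 12:20:10
Therefore a:c = 12:10
Simplify by GCD: a:c = 6:5

6:5


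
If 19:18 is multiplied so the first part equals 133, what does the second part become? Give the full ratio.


Original ratio: 19:18
First term target: 133
Scale factor = 133 / 19 = 7
Multiply second term: 18 * 7 = 126
Equivalent ratio = 133:126

133:126


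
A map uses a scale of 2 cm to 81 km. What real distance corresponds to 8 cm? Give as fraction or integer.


Map scale: 2 cm = 81 km
Measured distance on map = 8 cm
Set up proportion: 8 * 81 / 2
= 648 / 2
= 324 km

324


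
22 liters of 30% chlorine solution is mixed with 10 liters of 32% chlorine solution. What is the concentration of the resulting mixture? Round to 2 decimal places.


Solute in mixture 1 = 30% of 22 L = 22*30/100 = 33/5 L
Solute in mixture 2 = 32% of 10 L = 10*32/100 = 16/5 L
Total solute = 33/5 + 16/5 = 49/5 L
Total volume = 22 + 10 = 32 L
Final concentration = 49/5/32 * 100 = 30.63%

30.63


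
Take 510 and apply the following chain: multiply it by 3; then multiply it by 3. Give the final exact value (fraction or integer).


Start with 510.
Step 1: Multiply by 3: 510 * 3 = 1530
Step 2: Multiply by 3: 1530 * 3 = 4590
Final result = 4590

4590


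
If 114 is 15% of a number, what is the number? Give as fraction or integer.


Given: 114 is 15% of the whole
Set up: 114 = 15/100 * whole
whole = 114 * 100 / 15
whole = 11400 / 15
whole = 760

760


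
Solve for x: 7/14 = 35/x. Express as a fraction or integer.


Setting up: 7/14 = 35/x
Cross multiply: 7 * x = 14 * 35
7x = 490
x = 490/7
x = 70

70


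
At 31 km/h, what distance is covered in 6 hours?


Using distance = speed * time
Speed = 31 km/h
Time = 6 hours
Distance = 31 * 6
= 186 km

186


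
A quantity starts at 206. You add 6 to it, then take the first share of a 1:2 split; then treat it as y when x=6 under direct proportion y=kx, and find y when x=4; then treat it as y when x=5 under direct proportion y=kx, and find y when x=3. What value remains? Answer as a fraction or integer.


Start with 206.
Step 1: Add 6: 206+6=212; split 1:2 first = 212*1/3 = 212/3
Step 2: Direct prop: k = (212/3)/6; new y = k*4 = 212/3*4/6 = 424/9
Step 3: Direct prop: k = (424/9)/5; new y = k*3 = 424/9*3/5 = 424/15
Final result = 424/15

424/15


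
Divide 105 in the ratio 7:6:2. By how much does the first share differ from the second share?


Total parts = 7 + 6 + 2 = 15
Value per part = 105 / 15 = 7
Shares: 7*7=49, 6*7=42, 2*7=14
First share = 49, second share = 42
Difference = |49 - 42| = 7

7


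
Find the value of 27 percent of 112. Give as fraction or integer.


Compute 27% of 112
Convert percentage: 27% = 27/100
Multiply: 112 * 27/100
= 3024/100
= 756/25

756/25


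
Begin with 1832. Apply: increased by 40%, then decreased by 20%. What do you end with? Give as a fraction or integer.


Start: 1832
Step 1: increase by 40% => multiply by 140/100
  1832 * 140/100 = 12824/5
Step 2: decrease by 20% => multiply by 80/100
  12824/5 * 80/100 = 51296/25
Final value = 51296/25

51296/25


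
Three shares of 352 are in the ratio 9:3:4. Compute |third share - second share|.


Total parts = 9 + 3 + 4 = 16
Value per part = 352 / 16 = 22
Shares: 9*22=198, 3*22=66, 4*22=88
Third share = 88, second share = 66
Difference = |88 - 66| = 22

22


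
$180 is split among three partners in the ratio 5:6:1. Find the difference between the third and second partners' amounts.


Total parts = 5 + 6 + 1 = 12
Value per part = 180 / 12 = 15
Shares: 5*15=75, 6*15=90, 1*15=15
Third share = 15, second share = 90
Difference = |15 - 90| = 75

75


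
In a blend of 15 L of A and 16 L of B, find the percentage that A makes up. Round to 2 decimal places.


Volume of A = 15 L
Volume of B = 16 L
Total volume = 15 + 16 = 31 L
Percentage of A = (15/31) * 100
= 48.39%

48.39


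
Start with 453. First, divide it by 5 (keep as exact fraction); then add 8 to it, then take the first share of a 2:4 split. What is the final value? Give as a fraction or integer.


Start with 453.
Step 1: Divide by 5: 453 / 5 = 453/5
Step 2: Add 8: 453/5+8=493/5; split 2:4 first = 493/5*2/6 = 493/15
Final result = 493/15

493/15


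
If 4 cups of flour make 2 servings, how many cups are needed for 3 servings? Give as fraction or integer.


Original: 4 cups for 2 servings
Target servings = 3
Scaling factor = 3/2
New amount = 4 * 3/2
= 12/2
= 6 cups

6


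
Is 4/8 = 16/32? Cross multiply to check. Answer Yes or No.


Cross multiply to check 4/8 = 16/32
Left cross product: 4 * 32 = 128
Right cross product: 8 * 16 = 128
128 = 128
Equal, so proportions match => Yes

Yes


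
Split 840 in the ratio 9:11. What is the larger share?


Total parts = 9 + 11 = 20
Value per part = 840 / 20 = 42
First share = 9 * 42 = 378
Second share = 11 * 42 = 462
Larger share = 462

462


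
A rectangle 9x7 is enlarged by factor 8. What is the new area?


Original dimensions: 9 x 7
Enlargement factor = 8
New width = 9 * 8 = 72
New height = 7 * 8 = 56
New area = 72 * 56 = 4032

4032


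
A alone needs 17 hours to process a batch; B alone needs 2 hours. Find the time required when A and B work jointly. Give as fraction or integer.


Rate of A = 1/17 job per hour
Rate of B = 1/2 job per hour
Combined rate = 1/17 + 1/2
Find common denominator: (2 + 17)/(17*2) = 19/34
Combined rate = 19/34 job per hour
Time together = 1 / (19/34) = 34/19 hours

34/19


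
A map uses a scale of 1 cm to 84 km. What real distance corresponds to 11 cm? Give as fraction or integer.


Map scale: 1 cm = 84 km
Measured distance on map = 11 cm
Set up proportion: 11 * 84 / 1
= 924 / 1
= 924 km

924


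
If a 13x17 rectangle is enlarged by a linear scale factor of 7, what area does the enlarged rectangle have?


Original dimensions: 13 x 17
Enlargement factor = 7
New width = 13 * 7 = 91
New height = 17 * 7 = 119
New area = 91 * 119 = 10829

10829


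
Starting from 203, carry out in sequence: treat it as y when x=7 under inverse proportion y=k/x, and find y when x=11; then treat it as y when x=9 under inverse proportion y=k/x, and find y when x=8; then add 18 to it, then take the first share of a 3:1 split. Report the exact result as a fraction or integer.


Start with 203.
Step 1: Inverse prop: k = (203)*7; new y = k/11 = 203*7/11 = 1421/11
Step 2: Inverse prop: k = (1421/11)*9; new y = k/8 = 1421/11*9/8 = 12789/88
Step 3: Add 18: 12789/88+18=14373/88; split 3:1 first = 14373/88*3/4 = 43119/352
Final result = 43119/352

43119/352


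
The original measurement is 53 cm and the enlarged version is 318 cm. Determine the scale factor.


Original length = 53 cm
Scaled length = 318 cm
Scale factor = 318 / 53
= 6

6


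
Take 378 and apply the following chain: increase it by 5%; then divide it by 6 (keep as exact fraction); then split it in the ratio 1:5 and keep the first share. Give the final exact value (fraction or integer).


Start with 378.
Step 1: Increase by 5%: 378 * 105/100 = 3969/10
Step 2: Divide by 6: 3969/10 / 6 = 1323/20
Step 3: Split 1:5, first share = 1323/20 * 1/6 = 441/40
Final result = 441/40

441/40


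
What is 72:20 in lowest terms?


Find GCD(72, 20)
GCD = 4
Divide both by 4: 72/4 = 18, 20/4 = 5
Simplified ratio = 18:5

18:5


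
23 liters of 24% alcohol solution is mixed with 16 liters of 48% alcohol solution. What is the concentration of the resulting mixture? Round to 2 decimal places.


Solute in mixture 1 = 24% of 23 L = 23*24/100 = 138/25 L
Solute in mixture 2 = 48% of 16 L = 16*48/100 = 192/25 L
Total solute = 138/25 + 192/25 = 66/5 L
Total volume = 23 + 16 = 39 L
Final concentration = 66/5/39 * 100 = 33.85%

33.85


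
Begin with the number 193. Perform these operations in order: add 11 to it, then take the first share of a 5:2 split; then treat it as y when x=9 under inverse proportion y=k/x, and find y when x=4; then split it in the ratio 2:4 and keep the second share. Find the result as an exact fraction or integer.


Start with 193.
Step 1: Add 11: 193+11=204; split 5:2 first = 204*5/7 = 1020/7
Step 2: Inverse prop: k = (1020/7)*9; new y = k/4 = 1020/7*9/4 = 2295/7
Step 3: Split 2:4, second share = 2295/7 * 4/6 = 1530/7
Final result = 1530/7

1530/7


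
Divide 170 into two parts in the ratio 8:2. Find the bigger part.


Total parts = 8 + 2 = 10
Value per part = 170 / 10 = 17
First share = 8 * 17 = 136
Second share = 2 * 17 = 34
Larger share = 136

136


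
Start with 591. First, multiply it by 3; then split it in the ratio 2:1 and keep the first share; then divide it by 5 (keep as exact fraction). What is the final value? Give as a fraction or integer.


Start with 591.
Step 1: Multiply by 3: 591 * 3 = 1773
Step 2: Split 2:1, first share = 1773 * 2/3 = 1182
Step 3: Divide by 5: 1182 / 5 = 1182/5
Final result = 1182/5

1182/5


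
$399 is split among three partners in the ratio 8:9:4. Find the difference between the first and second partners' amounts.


Total parts = 8 + 9 + 4 = 21
Value per part = 399 / 21 = 19
Shares: 8*19=152, 9*19=171, 4*19=76
First share = 152, second share = 171
Difference = |152 - 171| = 19

19


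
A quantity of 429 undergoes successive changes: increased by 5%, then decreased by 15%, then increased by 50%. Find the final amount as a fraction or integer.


Start: 429
Step 1: increase by 5% => multiply by 105/100
  429 * 105/100 = 9009/20
Step 2: decrease by 15% => multiply by 85/100
  9009/20 * 85/100 = 153153/400
Step 3: increase by 50% => multiply by 150/100
  153153/400 * 150/100 = 459459/800
Final value = 459459/800

459459/800


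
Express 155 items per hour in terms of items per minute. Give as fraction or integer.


Converting from per hour to per minute
Rate = 155 items per hour
Divide by 60: 155/60
= 31/12 items per minute

31/12


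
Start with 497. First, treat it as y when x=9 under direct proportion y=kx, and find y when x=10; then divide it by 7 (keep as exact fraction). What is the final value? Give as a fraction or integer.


Start with 497.
Step 1: Direct prop: k = (497)/9; new y = k*10 = 497*10/9 = 4970/9
Step 2: Divide by 7: 4970/9 / 7 = 710/9
Final result = 710/9

710/9


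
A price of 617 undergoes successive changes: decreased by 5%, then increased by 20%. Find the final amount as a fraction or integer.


Start: 617
Step 1: decrease by 5% => multiply by 95/100
  617 * 95/100 = 11723/20
Step 2: increase by 20% => multiply by 120/100
  11723/20 * 120/100 = 35169/50
Final value = 35169/50

35169/50


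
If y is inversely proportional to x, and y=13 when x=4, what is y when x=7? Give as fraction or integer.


Inverse proportion: y = k/x
Find k: k = 4 * 13 = 52
Compute y at x=7: y = 52/7
y = 52/7

52/7


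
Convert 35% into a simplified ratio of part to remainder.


Part = 35%, Remainder = 65%
Ratio = 35:65
GCD(35, 65) = 5
Simplify: 7:13 = 7:13

7:13


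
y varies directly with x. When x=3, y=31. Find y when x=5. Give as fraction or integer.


Direct proportion: y = kx
Find k: k = 31/3 = 31/3
Compute y at x=5: y = 31/3 * 5
y = 155/3

155/3


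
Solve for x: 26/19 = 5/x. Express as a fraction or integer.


Setting up: 26/19 = 5/x
Cross multiply: 26 * x = 19 * 5
26x = 95
x = 95/26
x = 95/26

95/26


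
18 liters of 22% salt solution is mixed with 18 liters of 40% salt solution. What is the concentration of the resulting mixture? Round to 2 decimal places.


Solute in mixture 1 = 22% of 18 L = 18*22/100 = 99/25 L
Solute in mixture 2 = 40% of 18 L = 18*40/100 = 36/5 L
Total solute = 99/25 + 36/5 = 279/25 L
Total volume = 18 + 18 = 36 L
Final concentration = 279/25/36 * 100 = 31.00%

31.00


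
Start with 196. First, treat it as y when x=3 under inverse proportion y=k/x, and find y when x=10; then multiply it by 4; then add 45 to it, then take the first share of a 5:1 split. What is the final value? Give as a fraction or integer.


Start with 196.
Step 1: Inverse prop: k = (196)*3; new y = k/10 = 196*3/10 = 294/5
Step 2: Multiply by 4: 294/5 * 4 = 1176/5
Step 3: Add 45: 1176/5+45=1401/5; split 5:1 first = 1401/5*5/6 = 467/2
Final result = 467/2

467/2


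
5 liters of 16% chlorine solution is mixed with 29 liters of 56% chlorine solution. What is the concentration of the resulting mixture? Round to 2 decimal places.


Solute in mixture 1 = 16% of 5 L = 5*16/100 = 4/5 L
Solute in mixture 2 = 56% of 29 L = 29*56/100 = 406/25 L
Total solute = 4/5 + 406/25 = 426/25 L
Total volume = 5 + 29 = 34 L
Final concentration = 426/25/34 * 100 = 50.12%

50.12


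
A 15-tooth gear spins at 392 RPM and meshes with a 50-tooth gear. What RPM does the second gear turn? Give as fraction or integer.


Gear ratio: teeth_A * RPM_A = teeth_B * RPM_B
15 * 392 = 50 * RPM_B
5880 = 50 * RPM_B
RPM_B = 5880 / 50
RPM_B = 588/5

588/5


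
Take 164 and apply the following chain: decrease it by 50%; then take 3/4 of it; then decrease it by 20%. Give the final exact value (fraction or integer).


Start with 164.
Step 1: Decrease by 50%: 164 * 50/100 = 82
Step 2: Take 3/4: 82 * 3/4 = 123/2
Step 3: Decrease by 20%: 123/2 * 80/100 = 246/5
Final result = 246/5

246/5


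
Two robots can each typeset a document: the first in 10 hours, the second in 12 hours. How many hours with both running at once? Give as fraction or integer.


Rate of A = 1/10 job per hour
Rate of B = 1/12 job per hour
Combined rate = 1/10 + 1/12
Find common denominator: (12 + 10)/(10*12) = 22/120
Combined rate = 11/60 job per hour
Time together = 1 / (11/60) = 60/11 hours

60/11


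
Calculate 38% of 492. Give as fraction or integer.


Compute 38% of 492
Convert percentage: 38% = 38/100
Multiply: 492 * 38/100
= 18696/100
= 4674/25

4674/25


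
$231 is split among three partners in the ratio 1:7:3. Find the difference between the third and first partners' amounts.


Total parts = 1 + 7 + 3 = 11
Value per part = 231 / 11 = 21
Shares: 1*21=21, 7*21=147, 3*21=63
Third share = 63, first share = 21
Difference = |63 - 21| = 42

42


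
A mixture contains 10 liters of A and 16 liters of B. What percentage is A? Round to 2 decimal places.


Volume of A = 10 L
Volume of B = 16 L
Total volume = 10 + 16 = 26 L
Percentage of A = (10/26) * 100
= 38.46%

38.46


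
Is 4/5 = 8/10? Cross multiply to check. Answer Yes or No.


Cross multiply to check 4/5 = 8/10
Left cross product: 4 * 10 = 40
Right cross product: 5 * 8 = 40
40 = 40
Equal, so proportions match => Yes

Yes


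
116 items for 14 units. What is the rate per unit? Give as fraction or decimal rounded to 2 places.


Total items = 116
Number of units = 14
Unit rate = 116 / 14
= 8.29 items per unit

8.29


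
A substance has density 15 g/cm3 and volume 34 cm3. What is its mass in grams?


Using mass = density * volume
Density = 15 g/cm3
Volume = 34 cm3
Mass = 15 * 34
= 510 g

510


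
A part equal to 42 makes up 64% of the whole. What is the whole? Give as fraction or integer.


Given: 42 is 64% of the whole
Set up: 42 = 64/100 * whole
whole = 42 * 100 / 64
whole = 4200 / 64
whole = 525/8

525/8


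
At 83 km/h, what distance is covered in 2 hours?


Using distance = speed * time
Speed = 83 km/h
Time = 2 hours
Distance = 83 * 2
= 166 km

166


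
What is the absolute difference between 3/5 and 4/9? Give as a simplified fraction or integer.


Simplify: 3/5 = 3/5 and 4/9 = 4/9
Find common denominator: LCD = 45
Convert: 27/45 and 20/45
Difference = |27 - 20|/45 = 7/45
Simplified = 7/45

7/45


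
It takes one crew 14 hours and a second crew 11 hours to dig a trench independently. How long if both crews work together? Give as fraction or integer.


Rate of A = 1/14 job per hour
Rate of B = 1/11 job per hour
Combined rate = 1/14 + 1/11
Find common denominator: (11 + 14)/(14*11) = 25/154
Combined rate = 25/154 job per hour
Time together = 1 / (25/154) = 154/25 hours

154/25


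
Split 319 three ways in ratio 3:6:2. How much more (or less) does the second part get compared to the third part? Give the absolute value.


Total parts = 3 + 6 + 2 = 11
Value per part = 319 / 11 = 29
Shares: 3*29=87, 6*29=174, 2*29=58
Second share = 174, third share = 58
Difference = |174 - 58| = 116

116


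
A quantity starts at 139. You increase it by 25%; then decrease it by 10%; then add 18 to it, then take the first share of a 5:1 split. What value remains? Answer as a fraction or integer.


Start with 139.
Step 1: Increase by 25%: 139 * 125/100 = 695/4
Step 2: Decrease by 10%: 695/4 * 90/100 = 1251/8
Step 3: Add 18: 1251/8+18=1395/8; split 5:1 first = 1395/8*5/6 = 2325/16
Final result = 2325/16

2325/16


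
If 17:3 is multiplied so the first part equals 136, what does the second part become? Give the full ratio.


Original ratio: 17:3
First term target: 136
Scale factor = 136 / 17 = 8
Multiply second term: 3 * 8 = 24
Equivalent ratio = 136:24

136:24


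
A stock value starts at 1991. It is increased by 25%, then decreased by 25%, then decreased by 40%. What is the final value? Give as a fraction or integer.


Start: 1991
Step 1: increase by 25% => multiply by 125/100
  1991 * 125/100 = 9955/4
Step 2: decrease by 25% => multiply by 75/100
  9955/4 * 75/100 = 29865/16
Step 3: decrease by 40% => multiply by 60/100
  29865/16 * 60/100 = 17919/16
Final value = 17919/16

17919/16


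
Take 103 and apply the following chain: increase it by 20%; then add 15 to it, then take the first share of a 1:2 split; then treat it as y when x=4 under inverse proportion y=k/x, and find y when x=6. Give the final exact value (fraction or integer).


Start with 103.
Step 1: Increase by 20%: 103 * 120/100 = 618/5
Step 2: Add 15: 618/5+15=693/5; split 1:2 first = 693/5*1/3 = 231/5
Step 3: Inverse prop: k = (231/5)*4; new y = k/6 = 231/5*4/6 = 154/5
Final result = 154/5

154/5


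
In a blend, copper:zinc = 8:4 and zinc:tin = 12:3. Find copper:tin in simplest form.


Given a:b = 8:4 and b:c = 12:3
Make b consistent. Multiply first ratio by 12: a:b = 96:48
Multiply second ratio by 4: b:c = 48:12
Now b = 48 in both, so a:b:c = 96:48:12
Therefore a:c = 96:12
Simplify by GCD: a:c = 8:1

8:1


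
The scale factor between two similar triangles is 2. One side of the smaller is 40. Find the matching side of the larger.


Similar triangles have proportional sides
Scale factor = 2
Smaller side = 40
Corresponding larger side = 40 * 2
= 80

80


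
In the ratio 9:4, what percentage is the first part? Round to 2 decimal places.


Total parts = 9 + 4 = 13
First part fraction = 9/13
Percentage = (9/13) * 100
= 0.692308 * 100
= 69.23%

69.23


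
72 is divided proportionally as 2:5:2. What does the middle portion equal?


Ratio = 2:5:2
Total parts = 2 + 5 + 2 = 9
Value per part = 72 / 9 = 8
First share = 2 * 8 = 16
Middle share = 5 * 8 = 40
Third share = 2 * 8 = 16

40


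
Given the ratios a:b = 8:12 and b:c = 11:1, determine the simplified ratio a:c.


Given a:b = 8:12 and b:c = 11:1
Make b consistent. Multiply first ratio by 11: a:b = 88:132
Multiply second ratio by 12: b:c = 132:12
Now b = 132 in both, so a:b:c = 88:132:12
Therefore a:c = 88:12
Simplify by GCD: a:c = 22:3

22:3


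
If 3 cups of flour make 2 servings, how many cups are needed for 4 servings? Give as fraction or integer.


Original: 3 cups for 2 servings
Target servings = 4
Scaling factor = 4/2
New amount = 3 * 4/2
= 12/2
= 6 cups

6


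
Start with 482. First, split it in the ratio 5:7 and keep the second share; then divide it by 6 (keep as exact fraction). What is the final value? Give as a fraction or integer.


Start with 482.
Step 1: Split 5:7, second share = 482 * 7/12 = 1687/6
Step 2: Divide by 6: 1687/6 / 6 = 1687/36
Final result = 1687/36

1687/36


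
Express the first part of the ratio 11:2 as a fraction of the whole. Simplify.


Total parts = 11 + 2 = 13
First part fraction = 11/13
Simplify: 11/13 = 11/13

11/13


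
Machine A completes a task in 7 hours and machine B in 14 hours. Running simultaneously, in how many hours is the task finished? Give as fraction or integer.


Rate of A = 1/7 job per hour
Rate of B = 1/14 job per hour
Combined rate = 1/7 + 1/14
Find common denominator: (14 + 7)/(7*14) = 21/98
Combined rate = 3/14 job per hour
Time together = 1 / (3/14) = 14/3 hours

14/3


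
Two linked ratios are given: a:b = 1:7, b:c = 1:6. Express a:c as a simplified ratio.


Given a:b = 1:7 and b:c = 1:6
Make b consistent. Multiply first ratio by 1: a:b = 1:7
Multiply second ratio by 7: b:c = 7:42
Now b = 7 in both, so a:b:c = 1:7:42
Therefore a:c = 1:42
Simplify by GCD: a:c = 1:42

1:42


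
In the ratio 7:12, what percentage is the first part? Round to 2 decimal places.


Total parts = 7 + 12 = 19
First part fraction = 7/19
Percentage = (7/19) * 100
= 0.368421 * 100
= 36.84%

36.84


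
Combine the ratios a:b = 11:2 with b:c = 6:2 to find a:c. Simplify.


Given a:b = 11:2 and b:c = 6:2
Make b consistent. Multiply first ratio by 6: a:b = 66:12
Multiply second ratio by 2: b:c = 12:4
Now b = 12 in both, so a:b:c = 66:12:4
Therefore a:c = 66:4
Simplify by GCD: a:c = 33:2

33:2


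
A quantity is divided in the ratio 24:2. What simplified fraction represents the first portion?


Total parts = 24 + 2 = 26
First part fraction = 24/26
Simplify: 24/26 = 12/13

12/13


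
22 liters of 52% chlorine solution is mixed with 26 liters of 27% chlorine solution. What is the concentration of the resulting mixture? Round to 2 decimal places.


Solute in mixture 1 = 52% of 22 L = 22*52/100 = 286/25 L
Solute in mixture 2 = 27% of 26 L = 26*27/100 = 351/50 L
Total solute = 286/25 + 351/50 = 923/50 L
Total volume = 22 + 26 = 48 L
Final concentration = 923/50/48 * 100 = 38.46%

38.46


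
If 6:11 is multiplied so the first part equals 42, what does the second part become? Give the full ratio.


Original ratio: 6:11
First term target: 42
Scale factor = 42 / 6 = 7
Multiply second term: 11 * 7 = 77
Equivalent ratio = 42:77

42:77


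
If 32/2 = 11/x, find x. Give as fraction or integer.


Setting up: 32/2 = 11/x
Cross multiply: 32 * x = 2 * 11
32x = 22
x = 22/32
x = 11/16

11/16


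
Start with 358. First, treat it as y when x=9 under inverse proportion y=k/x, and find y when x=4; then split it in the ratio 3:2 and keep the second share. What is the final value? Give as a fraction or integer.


Start with 358.
Step 1: Inverse prop: k = (358)*9; new y = k/4 = 358*9/4 = 1611/2
Step 2: Split 3:2, second share = 1611/2 * 2/5 = 1611/5
Final result = 1611/5

1611/5


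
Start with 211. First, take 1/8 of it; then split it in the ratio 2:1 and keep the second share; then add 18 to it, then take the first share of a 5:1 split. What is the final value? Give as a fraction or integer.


Start with 211.
Step 1: Take 1/8: 211 * 1/8 = 211/8
Step 2: Split 2:1, second share = 211/8 * 1/3 = 211/24
Step 3: Add 18: 211/24+18=643/24; split 5:1 first = 643/24*5/6 = 3215/144
Final result = 3215/144

3215/144


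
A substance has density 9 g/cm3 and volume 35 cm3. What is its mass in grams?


Using mass = density * volume
Density = 9 g/cm3
Volume = 35 cm3
Mass = 9 * 35
= 315 g

315


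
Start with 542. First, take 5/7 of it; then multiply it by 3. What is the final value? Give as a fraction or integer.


Start with 542.
Step 1: Take 5/7: 542 * 5/7 = 2710/7
Step 2: Multiply by 3: 2710/7 * 3 = 8130/7
Final result = 8130/7

8130/7


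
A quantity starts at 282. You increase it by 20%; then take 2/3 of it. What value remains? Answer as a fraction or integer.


Start with 282.
Step 1: Increase by 20%: 282 * 120/100 = 1692/5
Step 2: Take 2/3: 1692/5 * 2/3 = 1128/5
Final result = 1128/5

1128/5


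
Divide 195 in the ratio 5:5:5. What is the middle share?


Ratio = 5:5:5
Total parts = 5 + 5 + 5 = 15
Value per part = 195 / 15 = 13
First share = 5 * 13 = 65
Middle share = 5 * 13 = 65
Third share = 5 * 13 = 65

65


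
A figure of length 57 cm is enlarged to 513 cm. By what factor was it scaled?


Original length = 57 cm
Scaled length = 513 cm
Scale factor = 513 / 57
= 9

9


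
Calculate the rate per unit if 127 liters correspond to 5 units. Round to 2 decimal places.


Total liters = 127
Number of units = 5
Unit rate = 127 / 5
= 25.40 liters per unit

25.40


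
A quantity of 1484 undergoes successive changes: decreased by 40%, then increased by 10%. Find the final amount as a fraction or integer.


Start: 1484
Step 1: decrease by 40% => multiply by 60/100
  1484 * 60/100 = 4452/5
Step 2: increase by 10% => multiply by 110/100
  4452/5 * 110/100 = 24486/25
Final value = 24486/25

24486/25


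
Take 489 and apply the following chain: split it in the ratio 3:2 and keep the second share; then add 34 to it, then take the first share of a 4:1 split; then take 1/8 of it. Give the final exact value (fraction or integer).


Start with 489.
Step 1: Split 3:2, second share = 489 * 2/5 = 978/5
Step 2: Add 34: 978/5+34=1148/5; split 4:1 first = 1148/5*4/5 = 4592/25
Step 3: Take 1/8: 4592/25 * 1/8 = 574/25
Final result = 574/25

574/25


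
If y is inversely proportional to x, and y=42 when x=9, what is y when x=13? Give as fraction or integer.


Inverse proportion: y = k/x
Find k: k = 9 * 42 = 378
Compute y at x=13: y = 378/13
y = 378/13

378/13


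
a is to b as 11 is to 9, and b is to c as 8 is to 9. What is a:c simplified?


Given a:b = 11:9 and b:c = 8:9
Make b consistent. Multiply first ratio by 8: a:b = 88:72
Multiply second ratio by 9: b:c = 72:81
Now b = 72 in both, so a:b:c = 88:72:81
Therefore a:c = 88:81
Simplify by GCD: a:c = 88:81

88:81


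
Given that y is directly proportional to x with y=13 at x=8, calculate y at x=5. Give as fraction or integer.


Direct proportion: y = kx
Find k: k = 13/8 = 13/8
Compute y at x=5: y = 13/8 * 5
y = 65/8

65/8


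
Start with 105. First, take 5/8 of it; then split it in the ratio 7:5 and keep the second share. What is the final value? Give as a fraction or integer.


Start with 105.
Step 1: Take 5/8: 105 * 5/8 = 525/8
Step 2: Split 7:5, second share = 525/8 * 5/12 = 875/32
Final result = 875/32

875/32


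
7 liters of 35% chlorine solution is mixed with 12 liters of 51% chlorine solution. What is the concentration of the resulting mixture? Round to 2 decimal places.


Solute in mixture 1 = 35% of 7 L = 7*35/100 = 49/20 L
Solute in mixture 2 = 51% of 12 L = 12*51/100 = 153/25 L
Total solute = 49/20 + 153/25 = 857/100 L
Total volume = 7 + 12 = 19 L
Final concentration = 857/100/19 * 100 = 45.11%

45.11


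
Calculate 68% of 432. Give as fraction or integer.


Compute 68% of 432
Convert percentage: 68% = 68/100
Multiply: 432 * 68/100
= 29376/100
= 7344/25

7344/25


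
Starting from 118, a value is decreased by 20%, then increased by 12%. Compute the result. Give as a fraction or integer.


Start: 118
Step 1: decrease by 20% => multiply by 80/100
  118 * 80/100 = 472/5
Step 2: increase by 12% => multiply by 112/100
  472/5 * 112/100 = 13216/125
Final value = 13216/125

13216/125


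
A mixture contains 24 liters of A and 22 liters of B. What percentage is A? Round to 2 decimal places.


Volume of A = 24 L
Volume of B = 22 L
Total volume = 24 + 22 = 46 L
Percentage of A = (24/46) * 100
= 52.17%

52.17


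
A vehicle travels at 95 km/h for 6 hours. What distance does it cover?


Using distance = speed * time
Speed = 95 km/h
Time = 6 hours
Distance = 95 * 6
= 570 km

570


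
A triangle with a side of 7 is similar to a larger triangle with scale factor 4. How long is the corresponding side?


Similar triangles have proportional sides
Scale factor = 4
Smaller side = 7
Corresponding larger side = 7 * 4
= 28

28


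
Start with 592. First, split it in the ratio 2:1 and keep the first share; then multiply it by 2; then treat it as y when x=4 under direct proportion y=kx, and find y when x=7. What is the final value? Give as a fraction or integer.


Start with 592.
Step 1: Split 2:1, first share = 592 * 2/3 = 1184/3
Step 2: Multiply by 2: 1184/3 * 2 = 2368/3
Step 3: Direct prop: k = (2368/3)/4; new y = k*7 = 2368/3*7/4 = 4144/3
Final result = 4144/3

4144/3


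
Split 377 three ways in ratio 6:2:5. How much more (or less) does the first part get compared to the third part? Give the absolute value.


Total parts = 6 + 2 + 5 = 13
Value per part = 377 / 13 = 29
Shares: 6*29=174, 2*29=58, 5*29=145
First share = 174, third share = 145
Difference = |174 - 145| = 29

29


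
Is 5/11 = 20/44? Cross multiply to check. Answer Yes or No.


Cross multiply to check 5/11 = 20/44
Left cross product: 5 * 44 = 220
Right cross product: 11 * 20 = 220
220 = 220
Equal, so proportions match => Yes

Yes


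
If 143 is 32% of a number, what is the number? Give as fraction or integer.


Given: 143 is 32% of the whole
Set up: 143 = 32/100 * whole
whole = 143 * 100 / 32
whole = 14300 / 32
whole = 3575/8

3575/8


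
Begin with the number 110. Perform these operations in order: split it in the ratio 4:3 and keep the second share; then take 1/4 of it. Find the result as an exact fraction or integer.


Start with 110.
Step 1: Split 4:3, second share = 110 * 3/7 = 330/7
Step 2: Take 1/4: 330/7 * 1/4 = 165/14
Final result = 165/14

165/14


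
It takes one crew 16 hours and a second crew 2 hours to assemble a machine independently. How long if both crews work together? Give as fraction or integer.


Rate of A = 1/16 job per hour
Rate of B = 1/2 job per hour
Combined rate = 1/16 + 1/2
Find common denominator: (2 + 16)/(16*2) = 18/32
Combined rate = 9/16 job per hour
Time together = 1 / (9/16) = 16/9 hours

16/9


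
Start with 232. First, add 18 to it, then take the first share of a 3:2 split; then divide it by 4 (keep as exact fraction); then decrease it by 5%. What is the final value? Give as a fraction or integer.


Start with 232.
Step 1: Add 18: 232+18=250; split 3:2 first = 250*3/5 = 150
Step 2: Divide by 4: 150 / 4 = 75/2
Step 3: Decrease by 5%: 75/2 * 95/100 = 285/8
Final result = 285/8

285/8


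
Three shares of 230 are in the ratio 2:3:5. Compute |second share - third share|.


Total parts = 2 + 3 + 5 = 10
Value per part = 230 / 10 = 23
Shares: 2*23=46, 3*23=69, 5*23=115
Second share = 69, third share = 115
Difference = |69 - 115| = 46

46


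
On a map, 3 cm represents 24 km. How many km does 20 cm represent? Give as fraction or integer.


Map scale: 3 cm = 24 km
Measured distance on map = 20 cm
Set up proportion: 20 * 24 / 3
= 480 / 3
= 160 km

160


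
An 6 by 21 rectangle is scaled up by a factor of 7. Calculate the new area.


Original dimensions: 6 x 21
Enlargement factor = 7
New width = 6 * 7 = 42
New height = 21 * 7 = 147
New area = 42 * 147 = 6174

6174


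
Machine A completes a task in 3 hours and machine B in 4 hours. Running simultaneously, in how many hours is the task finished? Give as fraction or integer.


Rate of A = 1/3 job per hour
Rate of B = 1/4 job per hour
Combined rate = 1/3 + 1/4
Find common denominator: (4 + 3)/(3*4) = 7/12
Combined rate = 7/12 job per hour
Time together = 1 / (7/12) = 12/7 hours

12/7


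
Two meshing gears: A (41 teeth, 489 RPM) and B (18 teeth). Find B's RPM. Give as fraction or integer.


Gear ratio: teeth_A * RPM_A = teeth_B * RPM_B
41 * 489 = 18 * RPM_B
20049 = 18 * RPM_B
RPM_B = 20049 / 18
RPM_B = 6683/6

6683/6


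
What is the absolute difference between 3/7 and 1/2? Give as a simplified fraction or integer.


Simplify: 3/7 = 3/7 and 1/2 = 1/2
Find common denominator: LCD = 14
Convert: 6/14 and 7/14
Difference = |6 - 7|/14 = 1/14
Simplified = 1/14

1/14


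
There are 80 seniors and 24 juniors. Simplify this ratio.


Find GCD(80, 24)
GCD = 8
Divide both by 8: 80/8 = 10, 24/8 = 3
Simplified ratio = 10:3

10:3


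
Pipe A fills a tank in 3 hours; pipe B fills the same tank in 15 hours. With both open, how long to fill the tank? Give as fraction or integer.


Rate of A = 1/3 job per hour
Rate of B = 1/15 job per hour
Combined rate = 1/3 + 1/15
Find common denominator: (15 + 3)/(3*15) = 18/45
Combined rate = 2/5 job per hour
Time together = 1 / (2/5) = 5/2 hours

5/2


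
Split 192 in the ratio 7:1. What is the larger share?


Total parts = 7 + 1 = 8
Value per part = 192 / 8 = 24
First share = 7 * 24 = 168
Second share = 1 * 24 = 24
Larger share = 168

168


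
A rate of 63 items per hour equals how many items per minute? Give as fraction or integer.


Converting from per hour to per minute
Rate = 63 items per hour
Divide by 60: 63/60
= 21/20 items per minute

21/20


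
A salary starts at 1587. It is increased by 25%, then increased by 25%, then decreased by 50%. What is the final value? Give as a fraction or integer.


Start: 1587
Step 1: increase by 25% => multiply by 125/100
  1587 * 125/100 = 7935/4
Step 2: increase by 25% => multiply by 125/100
  7935/4 * 125/100 = 39675/16
Step 3: decrease by 50% => multiply by 50/100
  39675/16 * 50/100 = 39675/32
Final value = 39675/32

39675/32


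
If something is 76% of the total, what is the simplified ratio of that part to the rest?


Part = 76%, Remainder = 24%
Ratio = 76:24
GCD(76, 24) = 4
Simplify: 19:6 = 19:6

19:6


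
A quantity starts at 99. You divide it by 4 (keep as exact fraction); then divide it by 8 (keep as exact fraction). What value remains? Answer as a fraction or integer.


Start with 99.
Step 1: Divide by 4: 99 / 4 = 99/4
Step 2: Divide by 8: 99/4 / 8 = 99/32
Final result = 99/32

99/32


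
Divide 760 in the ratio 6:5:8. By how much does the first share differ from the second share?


Total parts = 6 + 5 + 8 = 19
Value per part = 760 / 19 = 40
Shares: 6*40=240, 5*40=200, 8*40=320
First share = 240, second share = 200
Difference = |240 - 200| = 40

40


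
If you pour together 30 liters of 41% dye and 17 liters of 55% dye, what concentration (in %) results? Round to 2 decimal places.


Solute in mixture 1 = 41% of 30 L = 30*41/100 = 123/10 L
Solute in mixture 2 = 55% of 17 L = 17*55/100 = 187/20 L
Total solute = 123/10 + 187/20 = 433/20 L
Total volume = 30 + 17 = 47 L
Final concentration = 433/20/47 * 100 = 46.06%

46.06


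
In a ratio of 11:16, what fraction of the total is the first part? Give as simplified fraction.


Total parts = 11 + 16 = 27
First part fraction = 11/27
Simplify: 11/27 = 11/27

11/27


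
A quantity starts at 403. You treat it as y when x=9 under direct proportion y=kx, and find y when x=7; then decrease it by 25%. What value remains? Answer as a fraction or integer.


Start with 403.
Step 1: Direct prop: k = (403)/9; new y = k*7 = 403*7/9 = 2821/9
Step 2: Decrease by 25%: 2821/9 * 75/100 = 2821/12
Final result = 2821/12

2821/12


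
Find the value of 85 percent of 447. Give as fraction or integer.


Compute 85% of 447
Convert percentage: 85% = 85/100
Multiply: 447 * 85/100
= 37995/100
= 7599/20

7599/20


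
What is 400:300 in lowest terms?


Find GCD(400, 300)
GCD = 100
Divide both by 100: 400/100 = 4, 300/100 = 3
Simplified ratio = 4:3

4:3


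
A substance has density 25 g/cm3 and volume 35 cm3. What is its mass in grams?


Using mass = density * volume
Density = 25 g/cm3
Volume = 35 cm3
Mass = 25 * 35
= 875 g

875


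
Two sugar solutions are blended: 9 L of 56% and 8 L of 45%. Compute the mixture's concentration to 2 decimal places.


Solute in mixture 1 = 56% of 9 L = 9*56/100 = 126/25 L
Solute in mixture 2 = 45% of 8 L = 8*45/100 = 18/5 L
Total solute = 126/25 + 18/5 = 216/25 L
Total volume = 9 + 8 = 17 L
Final concentration = 216/25/17 * 100 = 50.82%

50.82


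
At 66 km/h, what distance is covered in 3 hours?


Using distance = speed * time
Speed = 66 km/h
Time = 3 hours
Distance = 66 * 3
= 198 km

198


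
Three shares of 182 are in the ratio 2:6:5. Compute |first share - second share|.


Total parts = 2 + 6 + 5 = 13
Value per part = 182 / 13 = 14
Shares: 2*14=28, 6*14=84, 5*14=70
First share = 28, second share = 84
Difference = |28 - 84| = 56

56


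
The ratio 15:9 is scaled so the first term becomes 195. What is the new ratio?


Original ratio: 15:9
First term target: 195
Scale factor = 195 / 15 = 13
Multiply second term: 9 * 13 = 117
Equivalent ratio = 195:117

195:117


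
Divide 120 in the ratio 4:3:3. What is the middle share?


Ratio = 4:3:3
Total parts = 4 + 3 + 3 = 10
Value per part = 120 / 10 = 12
First share = 4 * 12 = 48
Middle share = 3 * 12 = 36
Third share = 3 * 12 = 36

36


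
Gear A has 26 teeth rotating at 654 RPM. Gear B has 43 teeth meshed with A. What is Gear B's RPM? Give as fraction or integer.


Gear ratio: teeth_A * RPM_A = teeth_B * RPM_B
26 * 654 = 43 * RPM_B
17004 = 43 * RPM_B
RPM_B = 17004 / 43
RPM_B = 17004/43

17004/43


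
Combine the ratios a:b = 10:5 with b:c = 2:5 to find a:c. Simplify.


Given a:b = 10:5 and b:c = 2:5
Make b consistent. Multiply first ratio by 2: a:b = 20:10
Multiply second ratio by 5: b:c = 10:25
Now b = 10 in both, so a:b:c = 20:10:25
Therefore a:c = 20:25
Simplify by GCD: a:c = 4:5

4:5


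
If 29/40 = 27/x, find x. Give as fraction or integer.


Setting up: 29/40 = 27/x
Cross multiply: 29 * x = 40 * 27
29x = 1080
x = 1080/29
x = 1080/29

1080/29


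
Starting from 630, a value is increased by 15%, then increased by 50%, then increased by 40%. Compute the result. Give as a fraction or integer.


Start: 630
Step 1: increase by 15% => multiply by 115/100
  630 * 115/100 = 1449/2
Step 2: increase by 50% => multiply by 150/100
  1449/2 * 150/100 = 4347/4
Step 3: increase by 40% => multiply by 140/100
  4347/4 * 140/100 = 30429/20
Final value = 30429/20

30429/20


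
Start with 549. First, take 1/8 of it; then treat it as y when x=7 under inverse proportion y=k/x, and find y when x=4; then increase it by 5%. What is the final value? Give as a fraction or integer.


Start with 549.
Step 1: Take 1/8: 549 * 1/8 = 549/8
Step 2: Inverse prop: k = (549/8)*7; new y = k/4 = 549/8*7/4 = 3843/32
Step 3: Increase by 5%: 3843/32 * 105/100 = 80703/640
Final result = 80703/640

80703/640


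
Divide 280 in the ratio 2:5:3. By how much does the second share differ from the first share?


Total parts = 2 + 5 + 3 = 10
Value per part = 280 / 10 = 28
Shares: 2*28=56, 5*28=140, 3*28=84
Second share = 140, first share = 56
Difference = |140 - 56| = 84

84


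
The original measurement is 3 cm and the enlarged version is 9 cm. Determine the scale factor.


Original length = 3 cm
Scaled length = 9 cm
Scale factor = 9 / 3
= 3

3


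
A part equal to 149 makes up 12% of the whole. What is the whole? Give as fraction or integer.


Given: 149 is 12% of the whole
Set up: 149 = 12/100 * whole
whole = 149 * 100 / 12
whole = 14900 / 12
whole = 3725/3

3725/3


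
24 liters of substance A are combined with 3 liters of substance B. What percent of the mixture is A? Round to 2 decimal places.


Volume of A = 24 L
Volume of B = 3 L
Total volume = 24 + 3 = 27 L
Percentage of A = (24/27) * 100
= 88.89%

88.89


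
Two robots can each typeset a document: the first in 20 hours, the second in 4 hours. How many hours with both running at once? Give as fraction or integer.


Rate of A = 1/20 job per hour
Rate of B = 1/4 job per hour
Combined rate = 1/20 + 1/4
Find common denominator: (4 + 20)/(20*4) = 24/80
Combined rate = 3/10 job per hour
Time together = 1 / (3/10) = 10/3 hours

10/3


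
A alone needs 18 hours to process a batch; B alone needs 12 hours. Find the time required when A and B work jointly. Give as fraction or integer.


Rate of A = 1/18 job per hour
Rate of B = 1/12 job per hour
Combined rate = 1/18 + 1/12
Find common denominator: (12 + 18)/(18*12) = 30/216
Combined rate = 5/36 job per hour
Time together = 1 / (5/36) = 36/5 hours

36/5
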